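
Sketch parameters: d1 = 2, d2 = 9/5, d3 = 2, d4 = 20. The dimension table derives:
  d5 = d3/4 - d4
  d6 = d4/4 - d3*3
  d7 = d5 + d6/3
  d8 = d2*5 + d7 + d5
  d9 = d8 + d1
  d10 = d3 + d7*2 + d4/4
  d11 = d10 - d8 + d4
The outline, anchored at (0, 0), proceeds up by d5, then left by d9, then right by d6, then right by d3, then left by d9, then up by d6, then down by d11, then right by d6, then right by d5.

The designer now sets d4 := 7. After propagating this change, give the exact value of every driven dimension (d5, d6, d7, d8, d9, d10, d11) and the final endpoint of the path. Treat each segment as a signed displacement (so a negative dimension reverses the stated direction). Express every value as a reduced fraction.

d5 = -13/2
d6 = -17/4
d7 = -95/12
d8 = -65/12
d9 = -41/12
d10 = -145/12
d11 = 1/3
endpoint = (-37/6, -133/12)

Apply edit: d4 := 7
  d5 = d3/4 - d4 = -13/2
  d6 = d4/4 - d3*3 = -17/4
  d7 = d5 + d6/3 = -95/12
  d8 = d2*5 + d7 + d5 = -65/12
  d9 = d8 + d1 = -41/12
  d10 = d3 + d7*2 + d4/4 = -145/12
  d11 = d10 - d8 + d4 = 1/3
Walk from origin (0, 0):
  seg 1: up by d5 = -13/2 → (0, -13/2)
  seg 2: left by d9 = -41/12 → (41/12, -13/2)
  seg 3: right by d6 = -17/4 → (-5/6, -13/2)
  seg 4: right by d3 = 2 → (7/6, -13/2)
  seg 5: left by d9 = -41/12 → (55/12, -13/2)
  seg 6: up by d6 = -17/4 → (55/12, -43/4)
  seg 7: down by d11 = 1/3 → (55/12, -133/12)
  seg 8: right by d6 = -17/4 → (1/3, -133/12)
  seg 9: right by d5 = -13/2 → (-37/6, -133/12)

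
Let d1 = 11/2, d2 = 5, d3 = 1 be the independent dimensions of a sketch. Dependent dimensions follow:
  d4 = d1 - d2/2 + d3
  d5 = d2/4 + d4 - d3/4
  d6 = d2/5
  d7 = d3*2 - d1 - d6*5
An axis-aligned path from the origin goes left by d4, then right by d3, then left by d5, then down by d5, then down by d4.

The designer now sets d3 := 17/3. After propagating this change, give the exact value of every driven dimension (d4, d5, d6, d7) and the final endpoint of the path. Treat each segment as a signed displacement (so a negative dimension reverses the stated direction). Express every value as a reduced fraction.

Apply edit: d3 := 17/3
  d4 = d1 - d2/2 + d3 = 26/3
  d5 = d2/4 + d4 - d3/4 = 17/2
  d6 = d2/5 = 1
  d7 = d3*2 - d1 - d6*5 = 5/6
Walk from origin (0, 0):
  seg 1: left by d4 = 26/3 → (-26/3, 0)
  seg 2: right by d3 = 17/3 → (-3, 0)
  seg 3: left by d5 = 17/2 → (-23/2, 0)
  seg 4: down by d5 = 17/2 → (-23/2, -17/2)
  seg 5: down by d4 = 26/3 → (-23/2, -103/6)

d4 = 26/3
d5 = 17/2
d6 = 1
d7 = 5/6
endpoint = (-23/2, -103/6)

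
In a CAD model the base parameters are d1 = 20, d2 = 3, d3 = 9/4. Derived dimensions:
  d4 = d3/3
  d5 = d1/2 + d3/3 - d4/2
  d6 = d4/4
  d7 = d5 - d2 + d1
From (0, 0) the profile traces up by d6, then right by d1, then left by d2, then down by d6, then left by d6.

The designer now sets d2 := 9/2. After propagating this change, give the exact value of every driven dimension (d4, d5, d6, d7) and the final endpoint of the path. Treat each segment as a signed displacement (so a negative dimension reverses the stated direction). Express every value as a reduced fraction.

d4 = 3/4
d5 = 83/8
d6 = 3/16
d7 = 207/8
endpoint = (245/16, 0)

Apply edit: d2 := 9/2
  d4 = d3/3 = 3/4
  d5 = d1/2 + d3/3 - d4/2 = 83/8
  d6 = d4/4 = 3/16
  d7 = d5 - d2 + d1 = 207/8
Walk from origin (0, 0):
  seg 1: up by d6 = 3/16 → (0, 3/16)
  seg 2: right by d1 = 20 → (20, 3/16)
  seg 3: left by d2 = 9/2 → (31/2, 3/16)
  seg 4: down by d6 = 3/16 → (31/2, 0)
  seg 5: left by d6 = 3/16 → (245/16, 0)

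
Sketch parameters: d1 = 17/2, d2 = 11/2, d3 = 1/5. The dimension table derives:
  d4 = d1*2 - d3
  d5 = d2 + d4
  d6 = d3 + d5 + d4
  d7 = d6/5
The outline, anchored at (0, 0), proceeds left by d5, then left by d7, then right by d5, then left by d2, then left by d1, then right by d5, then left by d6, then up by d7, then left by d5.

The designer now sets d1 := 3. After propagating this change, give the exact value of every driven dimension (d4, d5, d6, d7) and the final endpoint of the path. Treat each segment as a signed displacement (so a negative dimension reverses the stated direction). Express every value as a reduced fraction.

Apply edit: d1 := 3
  d4 = d1*2 - d3 = 29/5
  d5 = d2 + d4 = 113/10
  d6 = d3 + d5 + d4 = 173/10
  d7 = d6/5 = 173/50
Walk from origin (0, 0):
  seg 1: left by d5 = 113/10 → (-113/10, 0)
  seg 2: left by d7 = 173/50 → (-369/25, 0)
  seg 3: right by d5 = 113/10 → (-173/50, 0)
  seg 4: left by d2 = 11/2 → (-224/25, 0)
  seg 5: left by d1 = 3 → (-299/25, 0)
  seg 6: right by d5 = 113/10 → (-33/50, 0)
  seg 7: left by d6 = 173/10 → (-449/25, 0)
  seg 8: up by d7 = 173/50 → (-449/25, 173/50)
  seg 9: left by d5 = 113/10 → (-1463/50, 173/50)

d4 = 29/5
d5 = 113/10
d6 = 173/10
d7 = 173/50
endpoint = (-1463/50, 173/50)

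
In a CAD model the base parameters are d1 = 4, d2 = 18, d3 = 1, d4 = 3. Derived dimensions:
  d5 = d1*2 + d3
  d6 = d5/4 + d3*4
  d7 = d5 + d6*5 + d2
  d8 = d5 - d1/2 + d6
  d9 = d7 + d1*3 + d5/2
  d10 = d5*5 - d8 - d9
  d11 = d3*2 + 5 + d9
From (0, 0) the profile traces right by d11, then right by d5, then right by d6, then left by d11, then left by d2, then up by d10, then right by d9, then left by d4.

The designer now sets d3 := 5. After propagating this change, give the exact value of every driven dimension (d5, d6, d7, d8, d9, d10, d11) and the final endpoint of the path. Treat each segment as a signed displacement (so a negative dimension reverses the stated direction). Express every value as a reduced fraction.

d5 = 13
d6 = 93/4
d7 = 589/4
d8 = 137/4
d9 = 663/4
d10 = -135
d11 = 723/4
endpoint = (181, -135)

Apply edit: d3 := 5
  d5 = d1*2 + d3 = 13
  d6 = d5/4 + d3*4 = 93/4
  d7 = d5 + d6*5 + d2 = 589/4
  d8 = d5 - d1/2 + d6 = 137/4
  d9 = d7 + d1*3 + d5/2 = 663/4
  d10 = d5*5 - d8 - d9 = -135
  d11 = d3*2 + 5 + d9 = 723/4
Walk from origin (0, 0):
  seg 1: right by d11 = 723/4 → (723/4, 0)
  seg 2: right by d5 = 13 → (775/4, 0)
  seg 3: right by d6 = 93/4 → (217, 0)
  seg 4: left by d11 = 723/4 → (145/4, 0)
  seg 5: left by d2 = 18 → (73/4, 0)
  seg 6: up by d10 = -135 → (73/4, -135)
  seg 7: right by d9 = 663/4 → (184, -135)
  seg 8: left by d4 = 3 → (181, -135)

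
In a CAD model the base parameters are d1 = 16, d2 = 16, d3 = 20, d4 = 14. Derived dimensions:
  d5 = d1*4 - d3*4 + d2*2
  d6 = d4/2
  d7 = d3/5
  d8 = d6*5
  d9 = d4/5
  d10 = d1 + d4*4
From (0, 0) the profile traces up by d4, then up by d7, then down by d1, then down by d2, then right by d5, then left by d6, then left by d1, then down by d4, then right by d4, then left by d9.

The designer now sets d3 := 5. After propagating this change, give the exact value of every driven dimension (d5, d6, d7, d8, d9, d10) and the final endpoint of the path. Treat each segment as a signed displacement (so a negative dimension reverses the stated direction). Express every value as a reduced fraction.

Apply edit: d3 := 5
  d5 = d1*4 - d3*4 + d2*2 = 76
  d6 = d4/2 = 7
  d7 = d3/5 = 1
  d8 = d6*5 = 35
  d9 = d4/5 = 14/5
  d10 = d1 + d4*4 = 72
Walk from origin (0, 0):
  seg 1: up by d4 = 14 → (0, 14)
  seg 2: up by d7 = 1 → (0, 15)
  seg 3: down by d1 = 16 → (0, -1)
  seg 4: down by d2 = 16 → (0, -17)
  seg 5: right by d5 = 76 → (76, -17)
  seg 6: left by d6 = 7 → (69, -17)
  seg 7: left by d1 = 16 → (53, -17)
  seg 8: down by d4 = 14 → (53, -31)
  seg 9: right by d4 = 14 → (67, -31)
  seg 10: left by d9 = 14/5 → (321/5, -31)

d5 = 76
d6 = 7
d7 = 1
d8 = 35
d9 = 14/5
d10 = 72
endpoint = (321/5, -31)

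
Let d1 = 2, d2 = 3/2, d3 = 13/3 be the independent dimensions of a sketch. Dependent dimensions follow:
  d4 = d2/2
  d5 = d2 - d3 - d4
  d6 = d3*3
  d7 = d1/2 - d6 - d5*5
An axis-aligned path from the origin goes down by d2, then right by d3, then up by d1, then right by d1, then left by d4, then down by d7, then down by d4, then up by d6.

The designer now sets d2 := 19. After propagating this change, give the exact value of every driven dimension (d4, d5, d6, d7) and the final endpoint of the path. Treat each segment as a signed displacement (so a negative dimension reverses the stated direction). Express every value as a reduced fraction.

Apply edit: d2 := 19
  d4 = d2/2 = 19/2
  d5 = d2 - d3 - d4 = 31/6
  d6 = d3*3 = 13
  d7 = d1/2 - d6 - d5*5 = -227/6
Walk from origin (0, 0):
  seg 1: down by d2 = 19 → (0, -19)
  seg 2: right by d3 = 13/3 → (13/3, -19)
  seg 3: up by d1 = 2 → (13/3, -17)
  seg 4: right by d1 = 2 → (19/3, -17)
  seg 5: left by d4 = 19/2 → (-19/6, -17)
  seg 6: down by d7 = -227/6 → (-19/6, 125/6)
  seg 7: down by d4 = 19/2 → (-19/6, 34/3)
  seg 8: up by d6 = 13 → (-19/6, 73/3)

d4 = 19/2
d5 = 31/6
d6 = 13
d7 = -227/6
endpoint = (-19/6, 73/3)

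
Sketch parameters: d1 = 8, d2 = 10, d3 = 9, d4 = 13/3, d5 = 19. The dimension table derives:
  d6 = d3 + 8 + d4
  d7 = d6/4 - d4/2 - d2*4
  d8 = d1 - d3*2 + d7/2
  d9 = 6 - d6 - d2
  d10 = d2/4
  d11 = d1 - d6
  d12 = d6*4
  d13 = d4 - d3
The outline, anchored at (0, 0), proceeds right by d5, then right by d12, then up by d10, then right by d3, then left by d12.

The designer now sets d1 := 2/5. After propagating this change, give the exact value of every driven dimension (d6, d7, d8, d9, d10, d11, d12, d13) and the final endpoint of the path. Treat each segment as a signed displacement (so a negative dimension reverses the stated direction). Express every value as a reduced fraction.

d6 = 64/3
d7 = -221/6
d8 = -2161/60
d9 = -76/3
d10 = 5/2
d11 = -314/15
d12 = 256/3
d13 = -14/3
endpoint = (28, 5/2)

Apply edit: d1 := 2/5
  d6 = d3 + 8 + d4 = 64/3
  d7 = d6/4 - d4/2 - d2*4 = -221/6
  d8 = d1 - d3*2 + d7/2 = -2161/60
  d9 = 6 - d6 - d2 = -76/3
  d10 = d2/4 = 5/2
  d11 = d1 - d6 = -314/15
  d12 = d6*4 = 256/3
  d13 = d4 - d3 = -14/3
Walk from origin (0, 0):
  seg 1: right by d5 = 19 → (19, 0)
  seg 2: right by d12 = 256/3 → (313/3, 0)
  seg 3: up by d10 = 5/2 → (313/3, 5/2)
  seg 4: right by d3 = 9 → (340/3, 5/2)
  seg 5: left by d12 = 256/3 → (28, 5/2)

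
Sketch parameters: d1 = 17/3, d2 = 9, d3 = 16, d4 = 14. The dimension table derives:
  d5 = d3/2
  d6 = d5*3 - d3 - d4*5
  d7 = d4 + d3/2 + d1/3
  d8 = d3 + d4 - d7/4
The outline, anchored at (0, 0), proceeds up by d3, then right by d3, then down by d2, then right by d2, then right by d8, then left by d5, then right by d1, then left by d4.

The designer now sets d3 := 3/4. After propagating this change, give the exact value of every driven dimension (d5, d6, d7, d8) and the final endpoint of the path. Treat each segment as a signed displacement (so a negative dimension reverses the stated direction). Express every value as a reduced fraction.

Apply edit: d3 := 3/4
  d5 = d3/2 = 3/8
  d6 = d5*3 - d3 - d4*5 = -557/8
  d7 = d4 + d3/2 + d1/3 = 1171/72
  d8 = d3 + d4 - d7/4 = 3077/288
Walk from origin (0, 0):
  seg 1: up by d3 = 3/4 → (0, 3/4)
  seg 2: right by d3 = 3/4 → (3/4, 3/4)
  seg 3: down by d2 = 9 → (3/4, -33/4)
  seg 4: right by d2 = 9 → (39/4, -33/4)
  seg 5: right by d8 = 3077/288 → (5885/288, -33/4)
  seg 6: left by d5 = 3/8 → (5777/288, -33/4)
  seg 7: right by d1 = 17/3 → (7409/288, -33/4)
  seg 8: left by d4 = 14 → (3377/288, -33/4)

d5 = 3/8
d6 = -557/8
d7 = 1171/72
d8 = 3077/288
endpoint = (3377/288, -33/4)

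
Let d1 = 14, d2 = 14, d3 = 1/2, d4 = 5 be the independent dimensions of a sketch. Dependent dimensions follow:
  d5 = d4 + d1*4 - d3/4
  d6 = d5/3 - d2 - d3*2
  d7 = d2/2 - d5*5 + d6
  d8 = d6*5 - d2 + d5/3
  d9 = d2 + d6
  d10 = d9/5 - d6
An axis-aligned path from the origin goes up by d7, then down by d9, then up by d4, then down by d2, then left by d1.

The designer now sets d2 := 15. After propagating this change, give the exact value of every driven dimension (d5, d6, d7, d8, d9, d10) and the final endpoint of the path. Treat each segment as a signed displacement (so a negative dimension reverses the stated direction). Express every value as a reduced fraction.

d5 = 487/8
d6 = 103/24
d7 = -3511/12
d8 = 107/4
d9 = 463/24
d10 = -13/30
endpoint = (-14, -2575/8)

Apply edit: d2 := 15
  d5 = d4 + d1*4 - d3/4 = 487/8
  d6 = d5/3 - d2 - d3*2 = 103/24
  d7 = d2/2 - d5*5 + d6 = -3511/12
  d8 = d6*5 - d2 + d5/3 = 107/4
  d9 = d2 + d6 = 463/24
  d10 = d9/5 - d6 = -13/30
Walk from origin (0, 0):
  seg 1: up by d7 = -3511/12 → (0, -3511/12)
  seg 2: down by d9 = 463/24 → (0, -2495/8)
  seg 3: up by d4 = 5 → (0, -2455/8)
  seg 4: down by d2 = 15 → (0, -2575/8)
  seg 5: left by d1 = 14 → (-14, -2575/8)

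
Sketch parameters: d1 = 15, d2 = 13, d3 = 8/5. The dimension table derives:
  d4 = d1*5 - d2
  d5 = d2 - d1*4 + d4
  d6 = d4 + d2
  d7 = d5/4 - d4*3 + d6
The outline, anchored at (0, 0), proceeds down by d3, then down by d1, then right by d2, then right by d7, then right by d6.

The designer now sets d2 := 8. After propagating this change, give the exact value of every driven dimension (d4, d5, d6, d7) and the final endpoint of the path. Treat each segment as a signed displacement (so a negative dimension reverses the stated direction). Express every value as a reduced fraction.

Apply edit: d2 := 8
  d4 = d1*5 - d2 = 67
  d5 = d2 - d1*4 + d4 = 15
  d6 = d4 + d2 = 75
  d7 = d5/4 - d4*3 + d6 = -489/4
Walk from origin (0, 0):
  seg 1: down by d3 = 8/5 → (0, -8/5)
  seg 2: down by d1 = 15 → (0, -83/5)
  seg 3: right by d2 = 8 → (8, -83/5)
  seg 4: right by d7 = -489/4 → (-457/4, -83/5)
  seg 5: right by d6 = 75 → (-157/4, -83/5)

d4 = 67
d5 = 15
d6 = 75
d7 = -489/4
endpoint = (-157/4, -83/5)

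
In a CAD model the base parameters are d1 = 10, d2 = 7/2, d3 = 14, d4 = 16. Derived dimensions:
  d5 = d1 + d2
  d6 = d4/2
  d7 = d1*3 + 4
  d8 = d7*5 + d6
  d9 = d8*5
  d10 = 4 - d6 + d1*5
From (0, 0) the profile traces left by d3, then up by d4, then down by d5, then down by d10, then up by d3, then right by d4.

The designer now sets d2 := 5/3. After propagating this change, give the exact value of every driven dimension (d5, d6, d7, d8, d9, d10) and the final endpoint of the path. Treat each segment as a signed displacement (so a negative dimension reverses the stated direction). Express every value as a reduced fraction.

d5 = 35/3
d6 = 8
d7 = 34
d8 = 178
d9 = 890
d10 = 46
endpoint = (2, -83/3)

Apply edit: d2 := 5/3
  d5 = d1 + d2 = 35/3
  d6 = d4/2 = 8
  d7 = d1*3 + 4 = 34
  d8 = d7*5 + d6 = 178
  d9 = d8*5 = 890
  d10 = 4 - d6 + d1*5 = 46
Walk from origin (0, 0):
  seg 1: left by d3 = 14 → (-14, 0)
  seg 2: up by d4 = 16 → (-14, 16)
  seg 3: down by d5 = 35/3 → (-14, 13/3)
  seg 4: down by d10 = 46 → (-14, -125/3)
  seg 5: up by d3 = 14 → (-14, -83/3)
  seg 6: right by d4 = 16 → (2, -83/3)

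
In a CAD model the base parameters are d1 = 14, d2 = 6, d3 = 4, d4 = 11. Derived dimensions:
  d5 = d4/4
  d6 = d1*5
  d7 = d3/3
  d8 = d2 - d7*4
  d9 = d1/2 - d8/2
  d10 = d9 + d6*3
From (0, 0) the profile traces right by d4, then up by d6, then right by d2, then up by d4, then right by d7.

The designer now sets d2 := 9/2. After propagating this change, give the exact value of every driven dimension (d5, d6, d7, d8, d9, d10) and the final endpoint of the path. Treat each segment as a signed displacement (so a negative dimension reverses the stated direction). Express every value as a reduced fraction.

d5 = 11/4
d6 = 70
d7 = 4/3
d8 = -5/6
d9 = 89/12
d10 = 2609/12
endpoint = (101/6, 81)

Apply edit: d2 := 9/2
  d5 = d4/4 = 11/4
  d6 = d1*5 = 70
  d7 = d3/3 = 4/3
  d8 = d2 - d7*4 = -5/6
  d9 = d1/2 - d8/2 = 89/12
  d10 = d9 + d6*3 = 2609/12
Walk from origin (0, 0):
  seg 1: right by d4 = 11 → (11, 0)
  seg 2: up by d6 = 70 → (11, 70)
  seg 3: right by d2 = 9/2 → (31/2, 70)
  seg 4: up by d4 = 11 → (31/2, 81)
  seg 5: right by d7 = 4/3 → (101/6, 81)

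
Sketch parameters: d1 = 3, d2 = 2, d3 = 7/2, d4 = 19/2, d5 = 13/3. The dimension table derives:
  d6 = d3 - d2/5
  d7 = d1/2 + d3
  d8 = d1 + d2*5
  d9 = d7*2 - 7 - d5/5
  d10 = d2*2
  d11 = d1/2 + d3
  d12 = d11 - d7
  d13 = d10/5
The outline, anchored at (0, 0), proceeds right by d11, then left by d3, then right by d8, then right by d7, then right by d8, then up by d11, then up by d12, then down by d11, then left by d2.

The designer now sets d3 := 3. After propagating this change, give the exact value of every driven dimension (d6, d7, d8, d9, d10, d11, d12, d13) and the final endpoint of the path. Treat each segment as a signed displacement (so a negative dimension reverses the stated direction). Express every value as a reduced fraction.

d6 = 13/5
d7 = 9/2
d8 = 13
d9 = 17/15
d10 = 4
d11 = 9/2
d12 = 0
d13 = 4/5
endpoint = (30, 0)

Apply edit: d3 := 3
  d6 = d3 - d2/5 = 13/5
  d7 = d1/2 + d3 = 9/2
  d8 = d1 + d2*5 = 13
  d9 = d7*2 - 7 - d5/5 = 17/15
  d10 = d2*2 = 4
  d11 = d1/2 + d3 = 9/2
  d12 = d11 - d7 = 0
  d13 = d10/5 = 4/5
Walk from origin (0, 0):
  seg 1: right by d11 = 9/2 → (9/2, 0)
  seg 2: left by d3 = 3 → (3/2, 0)
  seg 3: right by d8 = 13 → (29/2, 0)
  seg 4: right by d7 = 9/2 → (19, 0)
  seg 5: right by d8 = 13 → (32, 0)
  seg 6: up by d11 = 9/2 → (32, 9/2)
  seg 7: up by d12 = 0 → (32, 9/2)
  seg 8: down by d11 = 9/2 → (32, 0)
  seg 9: left by d2 = 2 → (30, 0)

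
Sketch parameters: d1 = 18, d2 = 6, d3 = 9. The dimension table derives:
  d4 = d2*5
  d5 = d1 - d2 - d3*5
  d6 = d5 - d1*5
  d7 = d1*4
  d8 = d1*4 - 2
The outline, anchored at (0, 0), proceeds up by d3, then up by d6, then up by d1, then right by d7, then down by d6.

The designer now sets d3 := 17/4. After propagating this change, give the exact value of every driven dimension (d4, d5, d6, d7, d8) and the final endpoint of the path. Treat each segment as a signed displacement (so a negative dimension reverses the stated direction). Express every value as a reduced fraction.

Apply edit: d3 := 17/4
  d4 = d2*5 = 30
  d5 = d1 - d2 - d3*5 = -37/4
  d6 = d5 - d1*5 = -397/4
  d7 = d1*4 = 72
  d8 = d1*4 - 2 = 70
Walk from origin (0, 0):
  seg 1: up by d3 = 17/4 → (0, 17/4)
  seg 2: up by d6 = -397/4 → (0, -95)
  seg 3: up by d1 = 18 → (0, -77)
  seg 4: right by d7 = 72 → (72, -77)
  seg 5: down by d6 = -397/4 → (72, 89/4)

d4 = 30
d5 = -37/4
d6 = -397/4
d7 = 72
d8 = 70
endpoint = (72, 89/4)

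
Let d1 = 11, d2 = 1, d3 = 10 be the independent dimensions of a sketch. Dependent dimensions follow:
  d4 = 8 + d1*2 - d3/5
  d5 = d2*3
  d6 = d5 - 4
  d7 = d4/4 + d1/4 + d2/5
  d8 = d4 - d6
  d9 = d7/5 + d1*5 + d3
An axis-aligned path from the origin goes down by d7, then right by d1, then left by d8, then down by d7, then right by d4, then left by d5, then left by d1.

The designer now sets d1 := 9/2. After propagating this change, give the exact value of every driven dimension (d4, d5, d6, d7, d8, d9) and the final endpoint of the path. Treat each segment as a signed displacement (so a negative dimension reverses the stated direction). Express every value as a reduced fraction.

d4 = 15
d5 = 3
d6 = -1
d7 = 203/40
d8 = 16
d9 = 6703/200
endpoint = (-4, -203/20)

Apply edit: d1 := 9/2
  d4 = 8 + d1*2 - d3/5 = 15
  d5 = d2*3 = 3
  d6 = d5 - 4 = -1
  d7 = d4/4 + d1/4 + d2/5 = 203/40
  d8 = d4 - d6 = 16
  d9 = d7/5 + d1*5 + d3 = 6703/200
Walk from origin (0, 0):
  seg 1: down by d7 = 203/40 → (0, -203/40)
  seg 2: right by d1 = 9/2 → (9/2, -203/40)
  seg 3: left by d8 = 16 → (-23/2, -203/40)
  seg 4: down by d7 = 203/40 → (-23/2, -203/20)
  seg 5: right by d4 = 15 → (7/2, -203/20)
  seg 6: left by d5 = 3 → (1/2, -203/20)
  seg 7: left by d1 = 9/2 → (-4, -203/20)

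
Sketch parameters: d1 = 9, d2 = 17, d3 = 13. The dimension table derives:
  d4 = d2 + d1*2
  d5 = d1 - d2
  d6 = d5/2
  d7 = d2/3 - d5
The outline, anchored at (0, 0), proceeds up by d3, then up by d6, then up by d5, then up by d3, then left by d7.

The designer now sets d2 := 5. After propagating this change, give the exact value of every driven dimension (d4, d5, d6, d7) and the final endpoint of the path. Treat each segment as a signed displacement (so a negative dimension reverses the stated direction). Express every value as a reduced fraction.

d4 = 23
d5 = 4
d6 = 2
d7 = -7/3
endpoint = (7/3, 32)

Apply edit: d2 := 5
  d4 = d2 + d1*2 = 23
  d5 = d1 - d2 = 4
  d6 = d5/2 = 2
  d7 = d2/3 - d5 = -7/3
Walk from origin (0, 0):
  seg 1: up by d3 = 13 → (0, 13)
  seg 2: up by d6 = 2 → (0, 15)
  seg 3: up by d5 = 4 → (0, 19)
  seg 4: up by d3 = 13 → (0, 32)
  seg 5: left by d7 = -7/3 → (7/3, 32)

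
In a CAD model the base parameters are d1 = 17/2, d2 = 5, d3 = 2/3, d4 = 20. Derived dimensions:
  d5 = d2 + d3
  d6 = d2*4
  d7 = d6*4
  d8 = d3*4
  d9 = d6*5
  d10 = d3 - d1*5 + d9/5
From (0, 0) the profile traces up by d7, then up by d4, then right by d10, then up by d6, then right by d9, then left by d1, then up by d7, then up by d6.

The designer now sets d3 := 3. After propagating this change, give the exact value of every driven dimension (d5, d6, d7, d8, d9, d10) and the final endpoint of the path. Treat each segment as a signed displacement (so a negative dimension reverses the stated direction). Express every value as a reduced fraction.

Apply edit: d3 := 3
  d5 = d2 + d3 = 8
  d6 = d2*4 = 20
  d7 = d6*4 = 80
  d8 = d3*4 = 12
  d9 = d6*5 = 100
  d10 = d3 - d1*5 + d9/5 = -39/2
Walk from origin (0, 0):
  seg 1: up by d7 = 80 → (0, 80)
  seg 2: up by d4 = 20 → (0, 100)
  seg 3: right by d10 = -39/2 → (-39/2, 100)
  seg 4: up by d6 = 20 → (-39/2, 120)
  seg 5: right by d9 = 100 → (161/2, 120)
  seg 6: left by d1 = 17/2 → (72, 120)
  seg 7: up by d7 = 80 → (72, 200)
  seg 8: up by d6 = 20 → (72, 220)

d5 = 8
d6 = 20
d7 = 80
d8 = 12
d9 = 100
d10 = -39/2
endpoint = (72, 220)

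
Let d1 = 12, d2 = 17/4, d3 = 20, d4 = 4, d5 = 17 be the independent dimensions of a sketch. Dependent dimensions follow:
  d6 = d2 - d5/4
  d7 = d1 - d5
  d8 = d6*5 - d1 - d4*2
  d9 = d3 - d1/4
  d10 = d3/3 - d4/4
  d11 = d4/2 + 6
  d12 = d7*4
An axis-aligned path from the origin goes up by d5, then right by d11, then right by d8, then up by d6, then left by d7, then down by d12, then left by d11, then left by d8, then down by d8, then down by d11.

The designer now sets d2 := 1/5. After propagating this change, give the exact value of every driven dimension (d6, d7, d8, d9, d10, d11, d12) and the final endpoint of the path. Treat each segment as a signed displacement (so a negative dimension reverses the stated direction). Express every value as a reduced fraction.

d6 = -81/20
d7 = -5
d8 = -161/4
d9 = 17
d10 = 17/3
d11 = 8
d12 = -20
endpoint = (5, 326/5)

Apply edit: d2 := 1/5
  d6 = d2 - d5/4 = -81/20
  d7 = d1 - d5 = -5
  d8 = d6*5 - d1 - d4*2 = -161/4
  d9 = d3 - d1/4 = 17
  d10 = d3/3 - d4/4 = 17/3
  d11 = d4/2 + 6 = 8
  d12 = d7*4 = -20
Walk from origin (0, 0):
  seg 1: up by d5 = 17 → (0, 17)
  seg 2: right by d11 = 8 → (8, 17)
  seg 3: right by d8 = -161/4 → (-129/4, 17)
  seg 4: up by d6 = -81/20 → (-129/4, 259/20)
  seg 5: left by d7 = -5 → (-109/4, 259/20)
  seg 6: down by d12 = -20 → (-109/4, 659/20)
  seg 7: left by d11 = 8 → (-141/4, 659/20)
  seg 8: left by d8 = -161/4 → (5, 659/20)
  seg 9: down by d8 = -161/4 → (5, 366/5)
  seg 10: down by d11 = 8 → (5, 326/5)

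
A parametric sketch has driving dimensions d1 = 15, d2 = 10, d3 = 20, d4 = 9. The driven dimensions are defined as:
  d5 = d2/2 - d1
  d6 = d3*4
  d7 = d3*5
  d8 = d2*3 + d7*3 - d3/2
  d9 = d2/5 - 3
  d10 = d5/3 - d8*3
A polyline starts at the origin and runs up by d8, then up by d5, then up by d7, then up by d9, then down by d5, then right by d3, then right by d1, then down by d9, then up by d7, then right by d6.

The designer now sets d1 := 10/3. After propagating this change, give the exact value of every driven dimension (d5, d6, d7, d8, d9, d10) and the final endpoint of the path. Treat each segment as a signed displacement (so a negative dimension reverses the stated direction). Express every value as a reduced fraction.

Apply edit: d1 := 10/3
  d5 = d2/2 - d1 = 5/3
  d6 = d3*4 = 80
  d7 = d3*5 = 100
  d8 = d2*3 + d7*3 - d3/2 = 320
  d9 = d2/5 - 3 = -1
  d10 = d5/3 - d8*3 = -8635/9
Walk from origin (0, 0):
  seg 1: up by d8 = 320 → (0, 320)
  seg 2: up by d5 = 5/3 → (0, 965/3)
  seg 3: up by d7 = 100 → (0, 1265/3)
  seg 4: up by d9 = -1 → (0, 1262/3)
  seg 5: down by d5 = 5/3 → (0, 419)
  seg 6: right by d3 = 20 → (20, 419)
  seg 7: right by d1 = 10/3 → (70/3, 419)
  seg 8: down by d9 = -1 → (70/3, 420)
  seg 9: up by d7 = 100 → (70/3, 520)
  seg 10: right by d6 = 80 → (310/3, 520)

d5 = 5/3
d6 = 80
d7 = 100
d8 = 320
d9 = -1
d10 = -8635/9
endpoint = (310/3, 520)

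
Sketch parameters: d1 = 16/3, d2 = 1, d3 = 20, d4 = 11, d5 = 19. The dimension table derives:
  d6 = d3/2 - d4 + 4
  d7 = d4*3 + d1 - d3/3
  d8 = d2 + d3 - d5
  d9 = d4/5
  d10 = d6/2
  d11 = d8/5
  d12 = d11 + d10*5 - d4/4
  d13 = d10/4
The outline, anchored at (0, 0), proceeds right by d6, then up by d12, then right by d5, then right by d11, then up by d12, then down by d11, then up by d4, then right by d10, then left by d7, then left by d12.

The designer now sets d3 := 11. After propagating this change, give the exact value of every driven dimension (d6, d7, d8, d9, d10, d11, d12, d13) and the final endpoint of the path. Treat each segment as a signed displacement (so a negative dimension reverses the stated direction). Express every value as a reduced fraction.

d6 = -3/2
d7 = 104/3
d8 = -7
d9 = 11/5
d10 = -3/4
d11 = -7/5
d12 = -79/10
d13 = -3/16
endpoint = (-137/12, -17/5)

Apply edit: d3 := 11
  d6 = d3/2 - d4 + 4 = -3/2
  d7 = d4*3 + d1 - d3/3 = 104/3
  d8 = d2 + d3 - d5 = -7
  d9 = d4/5 = 11/5
  d10 = d6/2 = -3/4
  d11 = d8/5 = -7/5
  d12 = d11 + d10*5 - d4/4 = -79/10
  d13 = d10/4 = -3/16
Walk from origin (0, 0):
  seg 1: right by d6 = -3/2 → (-3/2, 0)
  seg 2: up by d12 = -79/10 → (-3/2, -79/10)
  seg 3: right by d5 = 19 → (35/2, -79/10)
  seg 4: right by d11 = -7/5 → (161/10, -79/10)
  seg 5: up by d12 = -79/10 → (161/10, -79/5)
  seg 6: down by d11 = -7/5 → (161/10, -72/5)
  seg 7: up by d4 = 11 → (161/10, -17/5)
  seg 8: right by d10 = -3/4 → (307/20, -17/5)
  seg 9: left by d7 = 104/3 → (-1159/60, -17/5)
  seg 10: left by d12 = -79/10 → (-137/12, -17/5)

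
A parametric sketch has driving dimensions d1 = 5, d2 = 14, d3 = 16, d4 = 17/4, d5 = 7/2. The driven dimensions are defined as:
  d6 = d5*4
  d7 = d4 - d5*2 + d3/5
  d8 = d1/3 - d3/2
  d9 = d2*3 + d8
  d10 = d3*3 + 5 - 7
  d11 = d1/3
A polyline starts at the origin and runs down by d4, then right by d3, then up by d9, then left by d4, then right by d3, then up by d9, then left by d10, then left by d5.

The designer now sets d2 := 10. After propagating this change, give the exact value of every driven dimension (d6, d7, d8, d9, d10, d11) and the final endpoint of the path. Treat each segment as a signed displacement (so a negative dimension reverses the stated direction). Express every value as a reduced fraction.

d6 = 14
d7 = 9/20
d8 = -19/3
d9 = 71/3
d10 = 46
d11 = 5/3
endpoint = (-87/4, 517/12)

Apply edit: d2 := 10
  d6 = d5*4 = 14
  d7 = d4 - d5*2 + d3/5 = 9/20
  d8 = d1/3 - d3/2 = -19/3
  d9 = d2*3 + d8 = 71/3
  d10 = d3*3 + 5 - 7 = 46
  d11 = d1/3 = 5/3
Walk from origin (0, 0):
  seg 1: down by d4 = 17/4 → (0, -17/4)
  seg 2: right by d3 = 16 → (16, -17/4)
  seg 3: up by d9 = 71/3 → (16, 233/12)
  seg 4: left by d4 = 17/4 → (47/4, 233/12)
  seg 5: right by d3 = 16 → (111/4, 233/12)
  seg 6: up by d9 = 71/3 → (111/4, 517/12)
  seg 7: left by d10 = 46 → (-73/4, 517/12)
  seg 8: left by d5 = 7/2 → (-87/4, 517/12)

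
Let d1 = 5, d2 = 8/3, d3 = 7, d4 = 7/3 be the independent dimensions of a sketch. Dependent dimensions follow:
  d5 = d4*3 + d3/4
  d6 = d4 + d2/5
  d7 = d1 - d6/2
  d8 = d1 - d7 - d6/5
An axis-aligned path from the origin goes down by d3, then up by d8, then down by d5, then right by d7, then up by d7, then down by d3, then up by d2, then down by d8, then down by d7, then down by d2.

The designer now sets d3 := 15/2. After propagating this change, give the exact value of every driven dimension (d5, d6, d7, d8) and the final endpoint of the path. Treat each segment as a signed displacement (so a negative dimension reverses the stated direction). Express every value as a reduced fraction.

Apply edit: d3 := 15/2
  d5 = d4*3 + d3/4 = 71/8
  d6 = d4 + d2/5 = 43/15
  d7 = d1 - d6/2 = 107/30
  d8 = d1 - d7 - d6/5 = 43/50
Walk from origin (0, 0):
  seg 1: down by d3 = 15/2 → (0, -15/2)
  seg 2: up by d8 = 43/50 → (0, -166/25)
  seg 3: down by d5 = 71/8 → (0, -3103/200)
  seg 4: right by d7 = 107/30 → (107/30, -3103/200)
  seg 5: up by d7 = 107/30 → (107/30, -7169/600)
  seg 6: down by d3 = 15/2 → (107/30, -11669/600)
  seg 7: up by d2 = 8/3 → (107/30, -10069/600)
  seg 8: down by d8 = 43/50 → (107/30, -2117/120)
  seg 9: down by d7 = 107/30 → (107/30, -509/24)
  seg 10: down by d2 = 8/3 → (107/30, -191/8)

d5 = 71/8
d6 = 43/15
d7 = 107/30
d8 = 43/50
endpoint = (107/30, -191/8)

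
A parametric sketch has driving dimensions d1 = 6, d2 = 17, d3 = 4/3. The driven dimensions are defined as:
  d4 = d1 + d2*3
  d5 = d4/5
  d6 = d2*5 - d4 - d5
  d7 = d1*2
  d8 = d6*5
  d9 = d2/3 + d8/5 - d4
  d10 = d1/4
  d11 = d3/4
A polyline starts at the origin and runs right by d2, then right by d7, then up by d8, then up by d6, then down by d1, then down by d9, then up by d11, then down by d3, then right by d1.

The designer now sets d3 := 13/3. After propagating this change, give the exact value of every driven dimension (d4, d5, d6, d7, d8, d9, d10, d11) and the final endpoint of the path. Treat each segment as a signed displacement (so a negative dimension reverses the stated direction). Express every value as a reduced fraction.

d4 = 57
d5 = 57/5
d6 = 83/5
d7 = 12
d8 = 83
d9 = -521/15
d10 = 3/2
d11 = 13/12
endpoint = (35, 1501/12)

Apply edit: d3 := 13/3
  d4 = d1 + d2*3 = 57
  d5 = d4/5 = 57/5
  d6 = d2*5 - d4 - d5 = 83/5
  d7 = d1*2 = 12
  d8 = d6*5 = 83
  d9 = d2/3 + d8/5 - d4 = -521/15
  d10 = d1/4 = 3/2
  d11 = d3/4 = 13/12
Walk from origin (0, 0):
  seg 1: right by d2 = 17 → (17, 0)
  seg 2: right by d7 = 12 → (29, 0)
  seg 3: up by d8 = 83 → (29, 83)
  seg 4: up by d6 = 83/5 → (29, 498/5)
  seg 5: down by d1 = 6 → (29, 468/5)
  seg 6: down by d9 = -521/15 → (29, 385/3)
  seg 7: up by d11 = 13/12 → (29, 1553/12)
  seg 8: down by d3 = 13/3 → (29, 1501/12)
  seg 9: right by d1 = 6 → (35, 1501/12)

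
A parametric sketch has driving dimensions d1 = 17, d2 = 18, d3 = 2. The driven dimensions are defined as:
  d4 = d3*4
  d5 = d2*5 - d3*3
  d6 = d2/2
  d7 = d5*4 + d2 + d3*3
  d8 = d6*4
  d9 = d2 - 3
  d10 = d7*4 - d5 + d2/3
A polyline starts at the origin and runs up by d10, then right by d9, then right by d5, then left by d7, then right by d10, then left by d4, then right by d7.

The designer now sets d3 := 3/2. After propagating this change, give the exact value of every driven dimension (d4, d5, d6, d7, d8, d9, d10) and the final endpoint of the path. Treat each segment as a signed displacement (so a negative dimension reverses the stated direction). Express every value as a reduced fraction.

Apply edit: d3 := 3/2
  d4 = d3*4 = 6
  d5 = d2*5 - d3*3 = 171/2
  d6 = d2/2 = 9
  d7 = d5*4 + d2 + d3*3 = 729/2
  d8 = d6*4 = 36
  d9 = d2 - 3 = 15
  d10 = d7*4 - d5 + d2/3 = 2757/2
Walk from origin (0, 0):
  seg 1: up by d10 = 2757/2 → (0, 2757/2)
  seg 2: right by d9 = 15 → (15, 2757/2)
  seg 3: right by d5 = 171/2 → (201/2, 2757/2)
  seg 4: left by d7 = 729/2 → (-264, 2757/2)
  seg 5: right by d10 = 2757/2 → (2229/2, 2757/2)
  seg 6: left by d4 = 6 → (2217/2, 2757/2)
  seg 7: right by d7 = 729/2 → (1473, 2757/2)

d4 = 6
d5 = 171/2
d6 = 9
d7 = 729/2
d8 = 36
d9 = 15
d10 = 2757/2
endpoint = (1473, 2757/2)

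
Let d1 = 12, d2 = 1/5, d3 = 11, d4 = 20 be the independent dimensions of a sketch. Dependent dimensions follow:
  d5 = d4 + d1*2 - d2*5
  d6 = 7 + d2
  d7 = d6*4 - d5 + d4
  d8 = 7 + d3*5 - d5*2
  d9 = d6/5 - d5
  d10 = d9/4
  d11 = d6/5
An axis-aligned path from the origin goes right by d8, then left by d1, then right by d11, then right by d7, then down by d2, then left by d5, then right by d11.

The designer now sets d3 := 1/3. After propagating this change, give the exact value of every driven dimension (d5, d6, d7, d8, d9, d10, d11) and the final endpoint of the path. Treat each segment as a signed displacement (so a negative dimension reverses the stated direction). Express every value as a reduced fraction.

d5 = 43
d6 = 36/5
d7 = 29/5
d8 = -232/3
d9 = -1039/25
d10 = -1039/100
d11 = 36/25
endpoint = (-9274/75, -1/5)

Apply edit: d3 := 1/3
  d5 = d4 + d1*2 - d2*5 = 43
  d6 = 7 + d2 = 36/5
  d7 = d6*4 - d5 + d4 = 29/5
  d8 = 7 + d3*5 - d5*2 = -232/3
  d9 = d6/5 - d5 = -1039/25
  d10 = d9/4 = -1039/100
  d11 = d6/5 = 36/25
Walk from origin (0, 0):
  seg 1: right by d8 = -232/3 → (-232/3, 0)
  seg 2: left by d1 = 12 → (-268/3, 0)
  seg 3: right by d11 = 36/25 → (-6592/75, 0)
  seg 4: right by d7 = 29/5 → (-6157/75, 0)
  seg 5: down by d2 = 1/5 → (-6157/75, -1/5)
  seg 6: left by d5 = 43 → (-9382/75, -1/5)
  seg 7: right by d11 = 36/25 → (-9274/75, -1/5)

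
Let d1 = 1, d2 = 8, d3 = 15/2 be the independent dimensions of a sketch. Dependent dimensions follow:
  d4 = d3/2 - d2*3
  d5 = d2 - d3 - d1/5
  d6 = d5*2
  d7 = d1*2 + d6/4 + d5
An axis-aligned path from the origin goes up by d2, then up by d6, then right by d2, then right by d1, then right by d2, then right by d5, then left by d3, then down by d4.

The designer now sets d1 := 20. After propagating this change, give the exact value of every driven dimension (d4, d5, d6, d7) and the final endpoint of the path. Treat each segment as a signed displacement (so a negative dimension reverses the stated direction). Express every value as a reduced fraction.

d4 = -81/4
d5 = -7/2
d6 = -7
d7 = 139/4
endpoint = (25, 85/4)

Apply edit: d1 := 20
  d4 = d3/2 - d2*3 = -81/4
  d5 = d2 - d3 - d1/5 = -7/2
  d6 = d5*2 = -7
  d7 = d1*2 + d6/4 + d5 = 139/4
Walk from origin (0, 0):
  seg 1: up by d2 = 8 → (0, 8)
  seg 2: up by d6 = -7 → (0, 1)
  seg 3: right by d2 = 8 → (8, 1)
  seg 4: right by d1 = 20 → (28, 1)
  seg 5: right by d2 = 8 → (36, 1)
  seg 6: right by d5 = -7/2 → (65/2, 1)
  seg 7: left by d3 = 15/2 → (25, 1)
  seg 8: down by d4 = -81/4 → (25, 85/4)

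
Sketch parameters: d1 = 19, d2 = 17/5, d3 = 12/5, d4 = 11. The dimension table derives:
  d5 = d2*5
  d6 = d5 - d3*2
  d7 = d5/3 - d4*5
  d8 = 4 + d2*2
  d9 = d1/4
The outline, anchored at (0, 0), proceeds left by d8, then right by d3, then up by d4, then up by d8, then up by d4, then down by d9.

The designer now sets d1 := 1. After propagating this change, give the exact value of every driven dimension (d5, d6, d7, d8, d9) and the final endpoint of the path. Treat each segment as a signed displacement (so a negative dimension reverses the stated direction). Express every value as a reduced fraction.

d5 = 17
d6 = 61/5
d7 = -148/3
d8 = 54/5
d9 = 1/4
endpoint = (-42/5, 651/20)

Apply edit: d1 := 1
  d5 = d2*5 = 17
  d6 = d5 - d3*2 = 61/5
  d7 = d5/3 - d4*5 = -148/3
  d8 = 4 + d2*2 = 54/5
  d9 = d1/4 = 1/4
Walk from origin (0, 0):
  seg 1: left by d8 = 54/5 → (-54/5, 0)
  seg 2: right by d3 = 12/5 → (-42/5, 0)
  seg 3: up by d4 = 11 → (-42/5, 11)
  seg 4: up by d8 = 54/5 → (-42/5, 109/5)
  seg 5: up by d4 = 11 → (-42/5, 164/5)
  seg 6: down by d9 = 1/4 → (-42/5, 651/20)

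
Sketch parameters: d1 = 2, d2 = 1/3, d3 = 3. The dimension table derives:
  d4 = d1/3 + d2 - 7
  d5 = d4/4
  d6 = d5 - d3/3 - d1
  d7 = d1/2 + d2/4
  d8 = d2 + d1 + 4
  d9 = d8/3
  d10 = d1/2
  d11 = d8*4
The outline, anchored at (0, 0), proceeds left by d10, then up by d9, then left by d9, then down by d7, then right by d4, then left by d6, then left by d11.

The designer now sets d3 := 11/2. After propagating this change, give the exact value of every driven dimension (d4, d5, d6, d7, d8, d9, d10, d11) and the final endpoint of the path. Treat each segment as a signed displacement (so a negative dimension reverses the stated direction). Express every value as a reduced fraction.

d4 = -6
d5 = -3/2
d6 = -16/3
d7 = 13/12
d8 = 19/3
d9 = 19/9
d10 = 1
d11 = 76/3
endpoint = (-262/9, 37/36)

Apply edit: d3 := 11/2
  d4 = d1/3 + d2 - 7 = -6
  d5 = d4/4 = -3/2
  d6 = d5 - d3/3 - d1 = -16/3
  d7 = d1/2 + d2/4 = 13/12
  d8 = d2 + d1 + 4 = 19/3
  d9 = d8/3 = 19/9
  d10 = d1/2 = 1
  d11 = d8*4 = 76/3
Walk from origin (0, 0):
  seg 1: left by d10 = 1 → (-1, 0)
  seg 2: up by d9 = 19/9 → (-1, 19/9)
  seg 3: left by d9 = 19/9 → (-28/9, 19/9)
  seg 4: down by d7 = 13/12 → (-28/9, 37/36)
  seg 5: right by d4 = -6 → (-82/9, 37/36)
  seg 6: left by d6 = -16/3 → (-34/9, 37/36)
  seg 7: left by d11 = 76/3 → (-262/9, 37/36)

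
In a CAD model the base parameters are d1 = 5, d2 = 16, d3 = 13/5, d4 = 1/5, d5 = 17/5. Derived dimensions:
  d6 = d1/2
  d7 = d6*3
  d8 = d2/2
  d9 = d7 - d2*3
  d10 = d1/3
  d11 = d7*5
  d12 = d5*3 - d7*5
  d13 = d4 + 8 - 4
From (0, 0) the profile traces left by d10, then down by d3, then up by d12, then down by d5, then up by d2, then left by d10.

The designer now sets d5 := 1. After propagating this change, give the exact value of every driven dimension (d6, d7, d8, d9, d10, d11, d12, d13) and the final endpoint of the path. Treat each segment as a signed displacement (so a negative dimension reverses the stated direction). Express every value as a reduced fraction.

Apply edit: d5 := 1
  d6 = d1/2 = 5/2
  d7 = d6*3 = 15/2
  d8 = d2/2 = 8
  d9 = d7 - d2*3 = -81/2
  d10 = d1/3 = 5/3
  d11 = d7*5 = 75/2
  d12 = d5*3 - d7*5 = -69/2
  d13 = d4 + 8 - 4 = 21/5
Walk from origin (0, 0):
  seg 1: left by d10 = 5/3 → (-5/3, 0)
  seg 2: down by d3 = 13/5 → (-5/3, -13/5)
  seg 3: up by d12 = -69/2 → (-5/3, -371/10)
  seg 4: down by d5 = 1 → (-5/3, -381/10)
  seg 5: up by d2 = 16 → (-5/3, -221/10)
  seg 6: left by d10 = 5/3 → (-10/3, -221/10)

d6 = 5/2
d7 = 15/2
d8 = 8
d9 = -81/2
d10 = 5/3
d11 = 75/2
d12 = -69/2
d13 = 21/5
endpoint = (-10/3, -221/10)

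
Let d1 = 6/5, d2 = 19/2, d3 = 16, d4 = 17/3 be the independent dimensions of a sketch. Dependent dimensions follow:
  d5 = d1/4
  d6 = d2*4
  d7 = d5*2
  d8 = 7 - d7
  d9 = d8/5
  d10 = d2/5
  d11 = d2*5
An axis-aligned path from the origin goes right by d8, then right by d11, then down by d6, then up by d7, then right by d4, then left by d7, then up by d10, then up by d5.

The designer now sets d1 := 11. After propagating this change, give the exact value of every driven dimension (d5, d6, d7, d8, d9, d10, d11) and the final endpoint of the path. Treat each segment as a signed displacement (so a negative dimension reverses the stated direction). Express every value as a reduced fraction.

d5 = 11/4
d6 = 38
d7 = 11/2
d8 = 3/2
d9 = 3/10
d10 = 19/10
d11 = 95/2
endpoint = (295/6, -557/20)

Apply edit: d1 := 11
  d5 = d1/4 = 11/4
  d6 = d2*4 = 38
  d7 = d5*2 = 11/2
  d8 = 7 - d7 = 3/2
  d9 = d8/5 = 3/10
  d10 = d2/5 = 19/10
  d11 = d2*5 = 95/2
Walk from origin (0, 0):
  seg 1: right by d8 = 3/2 → (3/2, 0)
  seg 2: right by d11 = 95/2 → (49, 0)
  seg 3: down by d6 = 38 → (49, -38)
  seg 4: up by d7 = 11/2 → (49, -65/2)
  seg 5: right by d4 = 17/3 → (164/3, -65/2)
  seg 6: left by d7 = 11/2 → (295/6, -65/2)
  seg 7: up by d10 = 19/10 → (295/6, -153/5)
  seg 8: up by d5 = 11/4 → (295/6, -557/20)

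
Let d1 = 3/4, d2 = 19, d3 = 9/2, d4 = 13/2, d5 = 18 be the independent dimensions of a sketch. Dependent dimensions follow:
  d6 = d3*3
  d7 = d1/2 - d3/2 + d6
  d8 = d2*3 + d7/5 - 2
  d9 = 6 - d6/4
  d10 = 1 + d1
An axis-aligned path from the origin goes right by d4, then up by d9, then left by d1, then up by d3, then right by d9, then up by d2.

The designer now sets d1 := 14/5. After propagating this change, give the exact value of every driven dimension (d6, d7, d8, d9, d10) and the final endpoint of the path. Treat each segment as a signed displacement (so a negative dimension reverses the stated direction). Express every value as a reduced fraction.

d6 = 27/2
d7 = 253/20
d8 = 5753/100
d9 = 21/8
d10 = 19/5
endpoint = (253/40, 209/8)

Apply edit: d1 := 14/5
  d6 = d3*3 = 27/2
  d7 = d1/2 - d3/2 + d6 = 253/20
  d8 = d2*3 + d7/5 - 2 = 5753/100
  d9 = 6 - d6/4 = 21/8
  d10 = 1 + d1 = 19/5
Walk from origin (0, 0):
  seg 1: right by d4 = 13/2 → (13/2, 0)
  seg 2: up by d9 = 21/8 → (13/2, 21/8)
  seg 3: left by d1 = 14/5 → (37/10, 21/8)
  seg 4: up by d3 = 9/2 → (37/10, 57/8)
  seg 5: right by d9 = 21/8 → (253/40, 57/8)
  seg 6: up by d2 = 19 → (253/40, 209/8)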